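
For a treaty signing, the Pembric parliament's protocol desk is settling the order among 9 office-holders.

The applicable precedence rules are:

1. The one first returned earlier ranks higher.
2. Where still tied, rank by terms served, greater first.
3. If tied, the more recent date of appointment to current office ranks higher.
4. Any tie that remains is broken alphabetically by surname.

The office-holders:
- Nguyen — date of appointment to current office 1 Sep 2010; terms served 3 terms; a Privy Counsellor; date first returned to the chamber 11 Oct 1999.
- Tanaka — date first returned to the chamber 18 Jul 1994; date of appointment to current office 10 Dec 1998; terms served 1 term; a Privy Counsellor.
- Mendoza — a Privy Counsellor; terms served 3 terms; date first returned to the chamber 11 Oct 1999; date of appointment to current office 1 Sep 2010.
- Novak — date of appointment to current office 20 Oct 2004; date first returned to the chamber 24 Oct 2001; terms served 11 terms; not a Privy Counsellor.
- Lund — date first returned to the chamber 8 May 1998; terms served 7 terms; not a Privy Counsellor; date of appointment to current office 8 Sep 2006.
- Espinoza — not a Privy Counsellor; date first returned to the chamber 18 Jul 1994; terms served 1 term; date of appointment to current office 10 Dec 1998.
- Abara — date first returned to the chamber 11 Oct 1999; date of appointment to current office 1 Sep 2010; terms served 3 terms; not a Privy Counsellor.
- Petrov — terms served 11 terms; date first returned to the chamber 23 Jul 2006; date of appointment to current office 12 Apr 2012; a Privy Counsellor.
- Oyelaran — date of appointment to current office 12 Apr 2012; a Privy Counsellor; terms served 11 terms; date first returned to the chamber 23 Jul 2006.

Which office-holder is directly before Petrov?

By date first returned to the chamber (earlier first): Espinoza and Tanaka (both 18 Jul 1994); then Lund (8 May 1998); then Abara, Mendoza and Nguyen (each 11 Oct 1999); then Novak (24 Oct 2001); then Oyelaran and Petrov (both 23 Jul 2006).
Espinoza and Tanaka both have terms served 1 term, so the next rule applies.
Espinoza and Tanaka both have date of appointment to current office 10 Dec 1998, so the next rule applies.
Among Espinoza and Tanaka, alphabetically by surname: Espinoza before Tanaka.
Abara, Mendoza and Nguyen all have terms served 3 terms, so the next rule applies.
Abara, Mendoza and Nguyen all have date of appointment to current office 1 Sep 2010, so the next rule applies.
Among Abara, Mendoza and Nguyen, alphabetically by surname: Abara before Mendoza before Nguyen.
Oyelaran and Petrov both have terms served 11 terms, so the next rule applies.
Oyelaran and Petrov both have date of appointment to current office 12 Apr 2012, so the next rule applies.
Among Oyelaran and Petrov, alphabetically by surname: Oyelaran before Petrov.
Order: Espinoza, Tanaka, Lund, Abara, Mendoza, Nguyen, Novak, Oyelaran, Petrov.

Oyelaran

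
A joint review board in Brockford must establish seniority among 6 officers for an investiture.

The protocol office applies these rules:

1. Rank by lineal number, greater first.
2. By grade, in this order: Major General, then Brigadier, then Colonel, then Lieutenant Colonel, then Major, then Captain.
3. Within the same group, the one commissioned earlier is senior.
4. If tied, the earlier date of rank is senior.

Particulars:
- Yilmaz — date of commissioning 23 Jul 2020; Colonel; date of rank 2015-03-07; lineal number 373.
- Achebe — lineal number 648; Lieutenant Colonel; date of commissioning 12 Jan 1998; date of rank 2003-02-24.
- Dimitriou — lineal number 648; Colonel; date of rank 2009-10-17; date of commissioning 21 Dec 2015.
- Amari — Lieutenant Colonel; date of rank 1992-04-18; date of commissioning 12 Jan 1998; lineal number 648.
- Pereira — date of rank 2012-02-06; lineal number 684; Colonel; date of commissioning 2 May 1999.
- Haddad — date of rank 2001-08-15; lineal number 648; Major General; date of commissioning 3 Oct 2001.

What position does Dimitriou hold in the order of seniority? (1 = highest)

By lineal number (higher first): Pereira (684); then Haddad, Dimitriou, Amari and Achebe (each 648); then Yilmaz (373).
Among Haddad, Dimitriou, Amari and Achebe, by grade: Haddad (Major General) before Dimitriou (Colonel) before Amari and Achebe (Lieutenant Colonel).
Amari and Achebe both have date of commissioning 12 Jan 1998, so the next rule applies.
Among Amari and Achebe, by date of rank (earlier first): Amari (1992-04-18) before Achebe (2003-02-24).
Order: Pereira, Haddad, Dimitriou, Amari, Achebe, Yilmaz. So position 3.

3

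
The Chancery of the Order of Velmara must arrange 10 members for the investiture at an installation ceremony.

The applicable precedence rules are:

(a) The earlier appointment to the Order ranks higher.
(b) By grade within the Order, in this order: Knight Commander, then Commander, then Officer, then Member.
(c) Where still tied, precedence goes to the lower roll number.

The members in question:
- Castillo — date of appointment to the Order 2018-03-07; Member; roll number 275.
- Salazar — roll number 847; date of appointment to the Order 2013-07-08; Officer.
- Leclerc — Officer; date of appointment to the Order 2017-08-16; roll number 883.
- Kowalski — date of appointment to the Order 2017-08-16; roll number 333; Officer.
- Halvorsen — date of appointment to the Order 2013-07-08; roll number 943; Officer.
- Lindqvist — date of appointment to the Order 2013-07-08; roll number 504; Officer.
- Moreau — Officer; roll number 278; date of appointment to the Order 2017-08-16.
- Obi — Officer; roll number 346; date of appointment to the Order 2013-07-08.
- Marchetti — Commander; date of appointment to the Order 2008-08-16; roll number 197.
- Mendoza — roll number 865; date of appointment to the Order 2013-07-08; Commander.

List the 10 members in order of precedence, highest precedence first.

By date of appointment to the Order (earlier first): Marchetti (2008-08-16); then Mendoza, Obi, Lindqvist, Salazar and Halvorsen (each 2013-07-08); then Moreau, Kowalski and Leclerc (each 2017-08-16); then Castillo (2018-03-07).
Among Mendoza, Obi, Lindqvist, Salazar and Halvorsen, by grade within the Order: Mendoza (Commander) before Obi, Lindqvist, Salazar and Halvorsen (Officer).
Among Obi, Lindqvist, Salazar and Halvorsen, by roll number (lower first): Obi (346) before Lindqvist (504) before Salazar (847) before Halvorsen (943).
Moreau, Kowalski and Leclerc are each Officer, so the next rule applies.
Among Moreau, Kowalski and Leclerc, by roll number (lower first): Moreau (278) before Kowalski (333) before Leclerc (883).
Full order: Marchetti, Mendoza, Obi, Lindqvist, Salazar, Halvorsen, Moreau, Kowalski, Leclerc, Castillo.

Marchetti, Mendoza, Obi, Lindqvist, Salazar, Halvorsen, Moreau, Kowalski, Leclerc, Castillo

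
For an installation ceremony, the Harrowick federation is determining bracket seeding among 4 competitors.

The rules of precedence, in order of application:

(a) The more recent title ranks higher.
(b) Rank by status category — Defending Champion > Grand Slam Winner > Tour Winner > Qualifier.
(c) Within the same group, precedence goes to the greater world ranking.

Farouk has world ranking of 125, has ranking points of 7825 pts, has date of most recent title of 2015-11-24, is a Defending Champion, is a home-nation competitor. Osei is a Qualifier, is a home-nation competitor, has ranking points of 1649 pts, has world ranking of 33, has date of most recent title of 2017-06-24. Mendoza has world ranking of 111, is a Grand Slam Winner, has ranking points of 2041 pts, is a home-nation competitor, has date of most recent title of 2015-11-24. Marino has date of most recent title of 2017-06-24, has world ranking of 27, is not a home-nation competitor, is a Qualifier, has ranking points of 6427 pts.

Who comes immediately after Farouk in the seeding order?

By date of most recent title (later first): Osei and Marino (both 2017-06-24); then Farouk and Mendoza (both 2015-11-24).
Osei and Marino are each Qualifier, so the next rule applies.
Among Osei and Marino, by world ranking (higher first): Osei (33) before Marino (27).
Among Farouk and Mendoza, by status category: Farouk (Defending Champion) before Mendoza (Grand Slam Winner).
Order: Osei, Marino, Farouk, Mendoza.

Mendoza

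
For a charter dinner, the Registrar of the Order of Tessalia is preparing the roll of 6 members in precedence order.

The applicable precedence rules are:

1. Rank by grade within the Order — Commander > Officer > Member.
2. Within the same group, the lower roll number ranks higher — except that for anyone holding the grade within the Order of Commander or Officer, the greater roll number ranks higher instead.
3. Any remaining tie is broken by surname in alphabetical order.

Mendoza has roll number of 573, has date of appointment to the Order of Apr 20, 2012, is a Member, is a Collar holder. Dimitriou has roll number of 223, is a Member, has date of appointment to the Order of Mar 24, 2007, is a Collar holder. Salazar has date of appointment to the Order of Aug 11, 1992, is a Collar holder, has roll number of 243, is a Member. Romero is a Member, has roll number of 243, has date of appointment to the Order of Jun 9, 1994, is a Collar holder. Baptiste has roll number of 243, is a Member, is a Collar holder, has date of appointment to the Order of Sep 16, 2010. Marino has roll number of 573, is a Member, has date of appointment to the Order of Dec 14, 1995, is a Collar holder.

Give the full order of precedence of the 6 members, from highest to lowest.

By grade within the Order: Dimitriou, Baptiste, Romero, Salazar, Marino and Mendoza (Member).
Among Dimitriou, Baptiste, Romero, Salazar, Marino and Mendoza, by roll number (lower first): Dimitriou (223) before Baptiste, Romero and Salazar (243) before Marino and Mendoza (573).
Among Baptiste, Romero and Salazar, alphabetically by surname: Baptiste before Romero before Salazar.
Among Marino and Mendoza, alphabetically by surname: Marino before Mendoza.
Full order: Dimitriou, Baptiste, Romero, Salazar, Marino, Mendoza.

Dimitriou, Baptiste, Romero, Salazar, Marino, Mendoza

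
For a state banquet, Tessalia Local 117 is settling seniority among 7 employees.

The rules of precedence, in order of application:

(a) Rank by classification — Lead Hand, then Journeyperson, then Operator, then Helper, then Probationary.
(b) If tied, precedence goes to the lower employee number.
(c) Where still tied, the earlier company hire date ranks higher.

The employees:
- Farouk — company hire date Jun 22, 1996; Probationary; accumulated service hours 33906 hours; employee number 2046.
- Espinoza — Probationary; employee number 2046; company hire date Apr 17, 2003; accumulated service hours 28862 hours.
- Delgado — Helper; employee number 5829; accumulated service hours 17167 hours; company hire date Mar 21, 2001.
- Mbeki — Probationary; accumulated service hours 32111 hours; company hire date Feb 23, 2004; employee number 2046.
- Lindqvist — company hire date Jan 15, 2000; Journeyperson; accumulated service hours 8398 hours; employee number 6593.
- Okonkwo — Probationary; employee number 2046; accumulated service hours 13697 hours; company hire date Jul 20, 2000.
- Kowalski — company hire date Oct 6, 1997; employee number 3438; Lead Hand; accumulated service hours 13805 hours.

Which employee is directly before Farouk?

Delgado

By classification: Kowalski (Lead Hand); then Lindqvist (Journeyperson); then Delgado (Helper); then Farouk, Okonkwo, Espinoza and Mbeki (Probationary).
Farouk, Okonkwo, Espinoza and Mbeki all have employee number 2046, so the next rule applies.
Among Farouk, Okonkwo, Espinoza and Mbeki, by company hire date (earlier first): Farouk (Jun 22, 1996) before Okonkwo (Jul 20, 2000) before Espinoza (Apr 17, 2003) before Mbeki (Feb 23, 2004).
Order: Kowalski, Lindqvist, Delgado, Farouk, Okonkwo, Espinoza, Mbeki.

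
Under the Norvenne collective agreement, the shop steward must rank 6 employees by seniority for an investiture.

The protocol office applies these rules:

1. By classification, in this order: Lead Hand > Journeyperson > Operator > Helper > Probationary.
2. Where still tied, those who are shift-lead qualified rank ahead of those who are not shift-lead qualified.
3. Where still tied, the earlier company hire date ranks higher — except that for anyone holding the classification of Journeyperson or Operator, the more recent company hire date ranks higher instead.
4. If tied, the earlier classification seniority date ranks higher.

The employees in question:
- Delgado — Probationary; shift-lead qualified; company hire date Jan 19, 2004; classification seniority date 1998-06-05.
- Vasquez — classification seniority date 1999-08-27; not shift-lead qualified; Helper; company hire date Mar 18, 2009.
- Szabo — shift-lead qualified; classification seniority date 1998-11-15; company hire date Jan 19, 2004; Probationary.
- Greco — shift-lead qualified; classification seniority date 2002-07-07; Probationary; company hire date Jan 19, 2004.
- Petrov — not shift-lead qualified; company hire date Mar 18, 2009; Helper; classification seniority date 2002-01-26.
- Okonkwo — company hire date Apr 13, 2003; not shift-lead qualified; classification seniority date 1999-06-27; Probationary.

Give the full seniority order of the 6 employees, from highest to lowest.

Vasquez, Petrov, Delgado, Szabo, Greco, Okonkwo

By classification: Vasquez and Petrov (Helper); then Delgado, Szabo, Greco and Okonkwo (Probationary).
Vasquez and Petrov are each not shift-lead qualified, so the next rule applies.
Vasquez and Petrov both have company hire date Mar 18, 2009, so the next rule applies.
Among Vasquez and Petrov, by classification seniority date (earlier first): Vasquez (1999-08-27) before Petrov (2002-01-26).
Among Delgado, Szabo, Greco and Okonkwo, shift-lead qualified before not shift-lead qualified: Delgado, Szabo and Greco (shift-lead qualified) before Okonkwo (not shift-lead qualified).
Delgado, Szabo and Greco all have company hire date Jan 19, 2004, so the next rule applies.
Among Delgado, Szabo and Greco, by classification seniority date (earlier first): Delgado (1998-06-05) before Szabo (1998-11-15) before Greco (2002-07-07).
Full order: Vasquez, Petrov, Delgado, Szabo, Greco, Okonkwo.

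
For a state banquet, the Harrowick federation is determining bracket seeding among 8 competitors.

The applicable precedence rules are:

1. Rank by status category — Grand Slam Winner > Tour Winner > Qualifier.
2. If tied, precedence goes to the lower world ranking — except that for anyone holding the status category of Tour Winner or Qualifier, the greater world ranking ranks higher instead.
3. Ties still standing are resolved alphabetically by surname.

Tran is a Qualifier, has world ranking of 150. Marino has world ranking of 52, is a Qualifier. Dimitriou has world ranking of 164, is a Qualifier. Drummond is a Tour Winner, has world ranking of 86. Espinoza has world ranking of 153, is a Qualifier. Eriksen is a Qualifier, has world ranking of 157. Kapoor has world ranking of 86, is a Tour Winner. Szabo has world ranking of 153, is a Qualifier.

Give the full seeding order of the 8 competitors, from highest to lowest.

Drummond, Kapoor, Dimitriou, Eriksen, Espinoza, Szabo, Tran, Marino

By status category: Drummond and Kapoor (Tour Winner); then Dimitriou, Eriksen, Espinoza, Szabo, Tran and Marino (Qualifier).
Drummond and Kapoor both have world ranking 86, so the next rule applies.
Among Drummond and Kapoor, alphabetically by surname: Drummond before Kapoor.
Among Dimitriou, Eriksen, Espinoza, Szabo, Tran and Marino, by world ranking (higher first) (reversed rule for this group): Dimitriou (164) before Eriksen (157) before Espinoza and Szabo (153) before Tran (150) before Marino (52).
Among Espinoza and Szabo, alphabetically by surname: Espinoza before Szabo.
Full order: Drummond, Kapoor, Dimitriou, Eriksen, Espinoza, Szabo, Tran, Marino.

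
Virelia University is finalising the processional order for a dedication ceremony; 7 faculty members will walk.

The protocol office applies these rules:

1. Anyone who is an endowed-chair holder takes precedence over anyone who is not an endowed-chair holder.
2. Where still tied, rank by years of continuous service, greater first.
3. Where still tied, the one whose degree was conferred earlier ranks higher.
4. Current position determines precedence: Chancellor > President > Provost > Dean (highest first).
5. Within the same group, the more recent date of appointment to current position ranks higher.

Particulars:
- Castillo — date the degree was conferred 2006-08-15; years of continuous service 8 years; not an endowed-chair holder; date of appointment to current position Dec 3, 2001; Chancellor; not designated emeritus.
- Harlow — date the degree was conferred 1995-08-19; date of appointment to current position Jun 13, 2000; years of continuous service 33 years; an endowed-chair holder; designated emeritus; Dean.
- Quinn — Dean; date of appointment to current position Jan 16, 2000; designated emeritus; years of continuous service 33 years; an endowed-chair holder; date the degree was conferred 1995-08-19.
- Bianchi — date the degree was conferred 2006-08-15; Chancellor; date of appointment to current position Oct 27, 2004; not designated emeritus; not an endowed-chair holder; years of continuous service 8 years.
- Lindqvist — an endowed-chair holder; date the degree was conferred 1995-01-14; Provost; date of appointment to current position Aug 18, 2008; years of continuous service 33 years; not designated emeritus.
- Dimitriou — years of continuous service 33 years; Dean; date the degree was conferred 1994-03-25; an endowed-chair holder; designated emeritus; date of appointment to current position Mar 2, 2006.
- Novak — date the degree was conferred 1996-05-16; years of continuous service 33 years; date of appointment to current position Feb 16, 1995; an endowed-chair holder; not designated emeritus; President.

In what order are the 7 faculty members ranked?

By the first rule: Dimitriou, Lindqvist, Harlow, Quinn and Novak (each an endowed-chair holder); then Bianchi and Castillo (both not an endowed-chair holder).
Dimitriou, Lindqvist, Harlow, Quinn and Novak all have years of continuous service 33 years, so the next rule applies.
Among Dimitriou, Lindqvist, Harlow, Quinn and Novak, by date the degree was conferred (earlier first): Dimitriou (1994-03-25) before Lindqvist (1995-01-14) before Harlow and Quinn (1995-08-19) before Novak (1996-05-16).
Harlow and Quinn are each Dean, so the next rule applies.
Among Harlow and Quinn, by date of appointment to current position (later first): Harlow (Jun 13, 2000) before Quinn (Jan 16, 2000).
Bianchi and Castillo both have years of continuous service 8 years, so the next rule applies.
Bianchi and Castillo both have date the degree was conferred 2006-08-15, so the next rule applies.
Bianchi and Castillo are each Chancellor, so the next rule applies.
Among Bianchi and Castillo, by date of appointment to current position (later first): Bianchi (Oct 27, 2004) before Castillo (Dec 3, 2001).
Full order: Dimitriou, Lindqvist, Harlow, Quinn, Novak, Bianchi, Castillo.

Dimitriou, Lindqvist, Harlow, Quinn, Novak, Bianchi, Castillo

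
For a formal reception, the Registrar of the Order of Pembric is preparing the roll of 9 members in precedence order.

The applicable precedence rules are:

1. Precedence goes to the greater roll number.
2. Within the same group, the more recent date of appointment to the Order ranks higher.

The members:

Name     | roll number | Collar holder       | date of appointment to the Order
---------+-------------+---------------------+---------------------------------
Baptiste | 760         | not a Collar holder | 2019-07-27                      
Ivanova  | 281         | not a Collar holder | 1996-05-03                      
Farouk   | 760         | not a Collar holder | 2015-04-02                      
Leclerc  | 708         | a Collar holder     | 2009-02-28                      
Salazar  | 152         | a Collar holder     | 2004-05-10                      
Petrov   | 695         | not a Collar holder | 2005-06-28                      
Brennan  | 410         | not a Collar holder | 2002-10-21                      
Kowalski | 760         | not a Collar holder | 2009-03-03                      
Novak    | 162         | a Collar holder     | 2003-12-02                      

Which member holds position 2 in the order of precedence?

Farouk

By roll number (higher first): Baptiste, Farouk and Kowalski (each 760); then Leclerc (708); then Petrov (695); then Brennan (410); then Ivanova (281); then Novak (162); then Salazar (152).
Among Baptiste, Farouk and Kowalski, by date of appointment to the Order (later first): Baptiste (2019-07-27) before Farouk (2015-04-02) before Kowalski (2009-03-03).
Order: Baptiste, Farouk, Kowalski, Leclerc, Petrov, Brennan, Ivanova, Novak, Salazar.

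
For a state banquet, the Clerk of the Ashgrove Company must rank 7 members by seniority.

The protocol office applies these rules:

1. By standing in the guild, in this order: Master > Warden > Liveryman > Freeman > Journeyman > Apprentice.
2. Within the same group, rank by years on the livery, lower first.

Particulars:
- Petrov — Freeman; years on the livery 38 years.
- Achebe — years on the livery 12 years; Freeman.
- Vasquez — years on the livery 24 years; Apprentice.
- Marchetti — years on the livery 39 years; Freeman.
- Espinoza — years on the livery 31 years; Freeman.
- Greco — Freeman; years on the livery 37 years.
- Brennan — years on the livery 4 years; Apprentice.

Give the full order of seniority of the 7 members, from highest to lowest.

By standing in the guild: Achebe, Espinoza, Greco, Petrov and Marchetti (Freeman); then Brennan and Vasquez (Apprentice).
Among Achebe, Espinoza, Greco, Petrov and Marchetti, by years on the livery (lower first): Achebe (12 years) before Espinoza (31 years) before Greco (37 years) before Petrov (38 years) before Marchetti (39 years).
Among Brennan and Vasquez, by years on the livery (lower first): Brennan (4 years) before Vasquez (24 years).
Full order: Achebe, Espinoza, Greco, Petrov, Marchetti, Brennan, Vasquez.

Achebe, Espinoza, Greco, Petrov, Marchetti, Brennan, Vasquez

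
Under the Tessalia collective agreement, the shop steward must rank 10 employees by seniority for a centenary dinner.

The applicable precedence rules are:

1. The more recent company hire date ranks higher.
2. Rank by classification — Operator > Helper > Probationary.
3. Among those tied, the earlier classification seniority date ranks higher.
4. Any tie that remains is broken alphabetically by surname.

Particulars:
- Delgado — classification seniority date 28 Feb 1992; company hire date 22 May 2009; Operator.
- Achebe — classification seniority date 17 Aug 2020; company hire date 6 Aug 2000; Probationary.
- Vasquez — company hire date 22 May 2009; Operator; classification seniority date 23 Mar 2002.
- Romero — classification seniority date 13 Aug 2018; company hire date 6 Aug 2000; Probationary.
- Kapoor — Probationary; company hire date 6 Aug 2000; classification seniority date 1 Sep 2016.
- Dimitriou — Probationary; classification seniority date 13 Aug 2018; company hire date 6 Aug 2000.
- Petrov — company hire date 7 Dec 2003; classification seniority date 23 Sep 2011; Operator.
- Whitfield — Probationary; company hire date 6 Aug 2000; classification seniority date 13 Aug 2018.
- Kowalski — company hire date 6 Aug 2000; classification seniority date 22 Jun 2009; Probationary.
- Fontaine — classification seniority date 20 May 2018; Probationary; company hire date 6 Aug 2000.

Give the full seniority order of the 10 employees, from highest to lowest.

By company hire date (later first): Delgado and Vasquez (both 22 May 2009); then Petrov (7 Dec 2003); then Kowalski, Kapoor, Fontaine, Dimitriou, Romero, Whitfield and Achebe (each 6 Aug 2000).
Delgado and Vasquez are each Operator, so the next rule applies.
Among Delgado and Vasquez, by classification seniority date (earlier first): Delgado (28 Feb 1992) before Vasquez (23 Mar 2002).
Kowalski, Kapoor, Fontaine, Dimitriou, Romero, Whitfield and Achebe are each Probationary, so the next rule applies.
Among Kowalski, Kapoor, Fontaine, Dimitriou, Romero, Whitfield and Achebe, by classification seniority date (earlier first): Kowalski (22 Jun 2009) before Kapoor (1 Sep 2016) before Fontaine (20 May 2018) before Dimitriou, Romero and Whitfield (13 Aug 2018) before Achebe (17 Aug 2020).
Among Dimitriou, Romero and Whitfield, alphabetically by surname: Dimitriou before Romero before Whitfield.
Full order: Delgado, Vasquez, Petrov, Kowalski, Kapoor, Fontaine, Dimitriou, Romero, Whitfield, Achebe.

Delgado, Vasquez, Petrov, Kowalski, Kapoor, Fontaine, Dimitriou, Romero, Whitfield, Achebe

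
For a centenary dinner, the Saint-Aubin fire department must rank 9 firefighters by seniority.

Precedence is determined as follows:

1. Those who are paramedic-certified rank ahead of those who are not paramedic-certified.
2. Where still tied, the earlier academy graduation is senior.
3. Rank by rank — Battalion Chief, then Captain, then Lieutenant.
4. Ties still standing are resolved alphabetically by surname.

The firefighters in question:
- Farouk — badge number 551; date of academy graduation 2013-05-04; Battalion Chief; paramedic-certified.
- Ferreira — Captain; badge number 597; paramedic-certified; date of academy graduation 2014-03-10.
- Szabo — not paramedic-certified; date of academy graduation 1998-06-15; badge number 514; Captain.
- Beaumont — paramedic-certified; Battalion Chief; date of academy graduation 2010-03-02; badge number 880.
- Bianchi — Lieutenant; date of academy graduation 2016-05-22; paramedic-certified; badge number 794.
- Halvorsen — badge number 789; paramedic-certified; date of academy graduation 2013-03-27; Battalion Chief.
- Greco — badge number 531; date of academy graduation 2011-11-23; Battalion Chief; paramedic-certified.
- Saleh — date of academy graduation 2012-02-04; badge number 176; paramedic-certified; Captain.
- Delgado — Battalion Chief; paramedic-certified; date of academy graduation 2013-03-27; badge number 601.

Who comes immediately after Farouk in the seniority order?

Ferreira

By the first rule: Beaumont, Greco, Saleh, Delgado, Halvorsen, Farouk, Ferreira and Bianchi (each paramedic-certified); then Szabo (not paramedic-certified).
Among Beaumont, Greco, Saleh, Delgado, Halvorsen, Farouk, Ferreira and Bianchi, by date of academy graduation (earlier first): Beaumont (2010-03-02) before Greco (2011-11-23) before Saleh (2012-02-04) before Delgado and Halvorsen (2013-03-27) before Farouk (2013-05-04) before Ferreira (2014-03-10) before Bianchi (2016-05-22).
Delgado and Halvorsen are each Battalion Chief, so the next rule applies.
Among Delgado and Halvorsen, alphabetically by surname: Delgado before Halvorsen.
Order: Beaumont, Greco, Saleh, Delgado, Halvorsen, Farouk, Ferreira, Bianchi, Szabo.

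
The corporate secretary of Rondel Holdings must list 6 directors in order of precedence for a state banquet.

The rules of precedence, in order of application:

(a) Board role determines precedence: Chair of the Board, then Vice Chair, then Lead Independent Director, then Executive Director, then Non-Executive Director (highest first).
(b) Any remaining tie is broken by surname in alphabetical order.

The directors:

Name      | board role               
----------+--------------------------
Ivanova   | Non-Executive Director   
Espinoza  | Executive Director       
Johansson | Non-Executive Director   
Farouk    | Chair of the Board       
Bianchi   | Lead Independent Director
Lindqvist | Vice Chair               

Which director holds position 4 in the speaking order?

Espinoza

By board role: Farouk (Chair of the Board); then Lindqvist (Vice Chair); then Bianchi (Lead Independent Director); then Espinoza (Executive Director); then Ivanova and Johansson (Non-Executive Director).
Among Ivanova and Johansson, alphabetically by surname: Ivanova before Johansson.
Order: Farouk, Lindqvist, Bianchi, Espinoza, Ivanova, Johansson.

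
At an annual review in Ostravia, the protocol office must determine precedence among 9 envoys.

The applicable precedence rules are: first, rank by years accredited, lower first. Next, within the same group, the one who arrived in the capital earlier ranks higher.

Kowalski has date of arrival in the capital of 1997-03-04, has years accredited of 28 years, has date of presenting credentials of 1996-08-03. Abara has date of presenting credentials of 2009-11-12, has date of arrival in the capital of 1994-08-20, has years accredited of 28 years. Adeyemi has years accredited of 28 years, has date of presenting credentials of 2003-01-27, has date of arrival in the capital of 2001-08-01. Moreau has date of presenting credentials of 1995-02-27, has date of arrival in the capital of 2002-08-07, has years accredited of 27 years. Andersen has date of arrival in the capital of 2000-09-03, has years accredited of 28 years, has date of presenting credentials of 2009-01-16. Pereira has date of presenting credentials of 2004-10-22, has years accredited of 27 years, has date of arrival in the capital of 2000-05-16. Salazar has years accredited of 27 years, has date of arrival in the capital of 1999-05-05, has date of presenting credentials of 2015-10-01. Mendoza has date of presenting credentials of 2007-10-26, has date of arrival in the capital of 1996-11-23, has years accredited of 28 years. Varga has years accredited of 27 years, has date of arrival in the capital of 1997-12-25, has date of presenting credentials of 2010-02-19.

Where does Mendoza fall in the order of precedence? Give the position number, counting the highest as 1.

6

By years accredited (lower first): Varga, Salazar, Pereira and Moreau (each 27 years); then Abara, Mendoza, Kowalski, Andersen and Adeyemi (each 28 years).
Among Varga, Salazar, Pereira and Moreau, by date of arrival in the capital (earlier first): Varga (1997-12-25) before Salazar (1999-05-05) before Pereira (2000-05-16) before Moreau (2002-08-07).
Among Abara, Mendoza, Kowalski, Andersen and Adeyemi, by date of arrival in the capital (earlier first): Abara (1994-08-20) before Mendoza (1996-11-23) before Kowalski (1997-03-04) before Andersen (2000-09-03) before Adeyemi (2001-08-01).
Order: Varga, Salazar, Pereira, Moreau, Abara, Mendoza, Kowalski, Andersen, Adeyemi. So position 6.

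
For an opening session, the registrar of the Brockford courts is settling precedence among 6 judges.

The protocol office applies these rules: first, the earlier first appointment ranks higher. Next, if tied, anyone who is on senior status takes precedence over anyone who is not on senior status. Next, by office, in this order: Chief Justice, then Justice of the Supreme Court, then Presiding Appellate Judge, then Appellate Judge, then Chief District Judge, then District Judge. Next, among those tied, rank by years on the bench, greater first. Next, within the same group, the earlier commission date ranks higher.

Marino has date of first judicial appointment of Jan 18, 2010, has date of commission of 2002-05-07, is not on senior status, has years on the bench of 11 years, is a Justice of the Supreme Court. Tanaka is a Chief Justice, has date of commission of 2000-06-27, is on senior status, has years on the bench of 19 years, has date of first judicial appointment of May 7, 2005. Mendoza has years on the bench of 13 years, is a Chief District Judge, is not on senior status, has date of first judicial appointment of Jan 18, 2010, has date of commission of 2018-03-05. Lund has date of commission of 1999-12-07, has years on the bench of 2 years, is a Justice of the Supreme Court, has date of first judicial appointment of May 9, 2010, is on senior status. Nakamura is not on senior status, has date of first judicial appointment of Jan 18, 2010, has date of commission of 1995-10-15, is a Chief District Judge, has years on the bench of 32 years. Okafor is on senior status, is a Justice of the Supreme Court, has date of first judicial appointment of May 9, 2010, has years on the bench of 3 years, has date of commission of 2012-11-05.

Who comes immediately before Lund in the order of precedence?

Okafor

By date of first judicial appointment (earlier first): Tanaka (May 7, 2005); then Marino, Nakamura and Mendoza (each Jan 18, 2010); then Okafor and Lund (both May 9, 2010).
Marino, Nakamura and Mendoza are each not on senior status, so the next rule applies.
Among Marino, Nakamura and Mendoza, by office: Marino (Justice of the Supreme Court) before Nakamura and Mendoza (Chief District Judge).
Among Nakamura and Mendoza, by years on the bench (higher first): Nakamura (32 years) before Mendoza (13 years).
Okafor and Lund are each on senior status, so the next rule applies.
Okafor and Lund are each Justice of the Supreme Court, so the next rule applies.
Among Okafor and Lund, by years on the bench (higher first): Okafor (3 years) before Lund (2 years).
Order: Tanaka, Marino, Nakamura, Mendoza, Okafor, Lund.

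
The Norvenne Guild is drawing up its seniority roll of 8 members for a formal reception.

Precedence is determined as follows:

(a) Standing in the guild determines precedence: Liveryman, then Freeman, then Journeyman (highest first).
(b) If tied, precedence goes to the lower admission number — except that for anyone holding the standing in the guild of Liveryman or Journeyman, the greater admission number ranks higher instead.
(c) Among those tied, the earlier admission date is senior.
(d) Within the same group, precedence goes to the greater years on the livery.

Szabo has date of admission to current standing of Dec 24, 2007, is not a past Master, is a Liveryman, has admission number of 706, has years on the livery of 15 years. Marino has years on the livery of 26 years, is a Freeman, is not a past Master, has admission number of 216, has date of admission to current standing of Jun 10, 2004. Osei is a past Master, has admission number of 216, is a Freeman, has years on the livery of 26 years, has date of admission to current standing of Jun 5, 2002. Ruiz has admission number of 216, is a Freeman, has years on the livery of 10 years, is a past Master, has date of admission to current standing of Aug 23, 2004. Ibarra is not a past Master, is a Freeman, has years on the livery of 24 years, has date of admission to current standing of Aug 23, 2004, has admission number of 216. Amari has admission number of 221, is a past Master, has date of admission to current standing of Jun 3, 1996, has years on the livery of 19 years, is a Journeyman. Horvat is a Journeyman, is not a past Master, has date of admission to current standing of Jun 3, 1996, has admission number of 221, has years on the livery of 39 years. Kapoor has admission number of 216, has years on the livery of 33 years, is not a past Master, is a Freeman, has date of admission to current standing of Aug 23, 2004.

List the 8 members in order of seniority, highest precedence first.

Szabo, Osei, Marino, Kapoor, Ibarra, Ruiz, Horvat, Amari

By standing in the guild: Szabo (Liveryman); then Osei, Marino, Kapoor, Ibarra and Ruiz (Freeman); then Horvat and Amari (Journeyman).
Osei, Marino, Kapoor, Ibarra and Ruiz all have admission number 216, so the next rule applies.
Among Osei, Marino, Kapoor, Ibarra and Ruiz, by date of admission to current standing (earlier first): Osei (Jun 5, 2002) before Marino (Jun 10, 2004) before Kapoor, Ibarra and Ruiz (Aug 23, 2004).
Among Kapoor, Ibarra and Ruiz, by years on the livery (higher first): Kapoor (33 years) before Ibarra (24 years) before Ruiz (10 years).
Horvat and Amari both have admission number 221, so the next rule applies.
Horvat and Amari both have date of admission to current standing Jun 3, 1996, so the next rule applies.
Among Horvat and Amari, by years on the livery (higher first): Horvat (39 years) before Amari (19 years).
Full order: Szabo, Osei, Marino, Kapoor, Ibarra, Ruiz, Horvat, Amari.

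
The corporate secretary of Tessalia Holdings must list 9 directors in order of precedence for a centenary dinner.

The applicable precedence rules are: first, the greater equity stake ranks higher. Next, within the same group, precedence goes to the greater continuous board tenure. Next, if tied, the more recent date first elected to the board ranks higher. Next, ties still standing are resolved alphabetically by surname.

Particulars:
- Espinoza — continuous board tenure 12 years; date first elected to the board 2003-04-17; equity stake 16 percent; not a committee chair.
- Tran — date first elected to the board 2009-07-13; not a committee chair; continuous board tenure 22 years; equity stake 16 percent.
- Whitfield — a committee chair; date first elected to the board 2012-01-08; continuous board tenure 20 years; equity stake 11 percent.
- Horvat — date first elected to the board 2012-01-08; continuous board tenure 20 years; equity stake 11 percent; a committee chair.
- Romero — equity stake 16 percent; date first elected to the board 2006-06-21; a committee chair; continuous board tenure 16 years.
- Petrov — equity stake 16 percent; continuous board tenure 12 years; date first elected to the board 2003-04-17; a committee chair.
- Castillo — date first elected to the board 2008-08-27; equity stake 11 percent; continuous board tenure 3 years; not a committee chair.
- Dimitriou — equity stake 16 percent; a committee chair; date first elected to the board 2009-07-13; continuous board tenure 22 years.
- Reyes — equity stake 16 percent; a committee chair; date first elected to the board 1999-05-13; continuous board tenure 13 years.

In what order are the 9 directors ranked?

Dimitriou, Tran, Romero, Reyes, Espinoza, Petrov, Horvat, Whitfield, Castillo

By equity stake (higher first): Dimitriou, Tran, Romero, Reyes, Espinoza and Petrov (each 16 percent); then Horvat, Whitfield and Castillo (each 11 percent).
Among Dimitriou, Tran, Romero, Reyes, Espinoza and Petrov, by continuous board tenure (higher first): Dimitriou and Tran (22 years) before Romero (16 years) before Reyes (13 years) before Espinoza and Petrov (12 years).
Dimitriou and Tran both have date first elected to the board 2009-07-13, so the next rule applies.
Among Dimitriou and Tran, alphabetically by surname: Dimitriou before Tran.
Espinoza and Petrov both have date first elected to the board 2003-04-17, so the next rule applies.
Among Espinoza and Petrov, alphabetically by surname: Espinoza before Petrov.
Among Horvat, Whitfield and Castillo, by continuous board tenure (higher first): Horvat and Whitfield (20 years) before Castillo (3 years).
Horvat and Whitfield both have date first elected to the board 2012-01-08, so the next rule applies.
Among Horvat and Whitfield, alphabetically by surname: Horvat before Whitfield.
Full order: Dimitriou, Tran, Romero, Reyes, Espinoza, Petrov, Horvat, Whitfield, Castillo.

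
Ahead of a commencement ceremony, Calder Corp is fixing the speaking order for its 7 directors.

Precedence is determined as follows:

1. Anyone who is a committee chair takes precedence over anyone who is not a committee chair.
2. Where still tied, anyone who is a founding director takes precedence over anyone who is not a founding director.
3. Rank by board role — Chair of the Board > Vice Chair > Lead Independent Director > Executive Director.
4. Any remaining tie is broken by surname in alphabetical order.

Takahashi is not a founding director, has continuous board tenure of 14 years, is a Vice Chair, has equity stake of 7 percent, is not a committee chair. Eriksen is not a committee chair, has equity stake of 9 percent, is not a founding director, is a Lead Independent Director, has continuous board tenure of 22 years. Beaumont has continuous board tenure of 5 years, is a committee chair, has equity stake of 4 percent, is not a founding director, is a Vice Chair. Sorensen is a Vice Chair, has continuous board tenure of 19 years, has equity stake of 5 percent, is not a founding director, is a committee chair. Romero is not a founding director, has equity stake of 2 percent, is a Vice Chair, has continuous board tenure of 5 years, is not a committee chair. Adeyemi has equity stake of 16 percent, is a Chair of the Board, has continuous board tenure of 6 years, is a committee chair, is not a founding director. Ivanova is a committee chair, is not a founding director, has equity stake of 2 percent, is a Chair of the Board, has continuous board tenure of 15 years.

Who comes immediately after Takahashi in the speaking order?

By the first rule: Adeyemi, Ivanova, Beaumont and Sorensen (each a committee chair); then Romero, Takahashi and Eriksen (each not a committee chair).
Adeyemi, Ivanova, Beaumont and Sorensen are each not a founding director, so the next rule applies.
Among Adeyemi, Ivanova, Beaumont and Sorensen, by board role: Adeyemi and Ivanova (Chair of the Board) before Beaumont and Sorensen (Vice Chair).
Among Adeyemi and Ivanova, alphabetically by surname: Adeyemi before Ivanova.
Among Beaumont and Sorensen, alphabetically by surname: Beaumont before Sorensen.
Romero, Takahashi and Eriksen are each not a founding director, so the next rule applies.
Among Romero, Takahashi and Eriksen, by board role: Romero and Takahashi (Vice Chair) before Eriksen (Lead Independent Director).
Among Romero and Takahashi, alphabetically by surname: Romero before Takahashi.
Order: Adeyemi, Ivanova, Beaumont, Sorensen, Romero, Takahashi, Eriksen.

Eriksen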